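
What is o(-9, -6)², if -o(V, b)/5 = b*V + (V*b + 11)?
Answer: 354025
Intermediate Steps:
o(V, b) = -55 - 10*V*b (o(V, b) = -5*(b*V + (V*b + 11)) = -5*(V*b + (11 + V*b)) = -5*(11 + 2*V*b) = -55 - 10*V*b)
o(-9, -6)² = (-55 - 10*(-9)*(-6))² = (-55 - 540)² = (-595)² = 354025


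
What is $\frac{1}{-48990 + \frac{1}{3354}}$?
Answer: $- \frac{3354}{164312459} \approx -2.0412 \cdot 10^{-5}$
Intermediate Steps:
$\frac{1}{-48990 + \frac{1}{3354}} = \frac{1}{- \frac{164312459}{3354}} = - \frac{3354}{164312459}$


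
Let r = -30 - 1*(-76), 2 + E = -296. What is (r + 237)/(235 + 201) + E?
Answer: -129645/436 ≈ -297.35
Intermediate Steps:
E = -298 (E = -2 - 296 = -298)
r = 46 (r = -30 + 76 = 46)
(r + 237)/(235 + 201) + E = (46 + 237)/(235 + 201) - 298 = 283/436 - 298 = -129645/436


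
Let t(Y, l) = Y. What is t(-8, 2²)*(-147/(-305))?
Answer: -1176/305 ≈ -3.8557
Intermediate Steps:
t(-8, 2²)*(-147/(-305)) = -(-1176)/(-305) = -(-1176)*(-1)/305 = -8*147/305 = -1176/305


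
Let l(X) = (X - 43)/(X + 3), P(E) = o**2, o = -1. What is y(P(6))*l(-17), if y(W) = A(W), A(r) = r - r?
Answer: 0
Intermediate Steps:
P(E) = 1 (P(E) = (-1)**2 = 1)
l(X) = (-43 + X)/(3 + X)
A(r) = 0
y(W) = 0
y(P(6))*l(-17) = 0*((-43 - 17)/(3 - 17)) = 0*(-60/(-14)) = 0*(-1/14*(-60)) = 0*(30/7) = 0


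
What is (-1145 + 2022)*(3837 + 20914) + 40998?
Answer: 21747625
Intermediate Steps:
(-1145 + 2022)*(3837 + 20914) + 40998 = 877*24751 + 40998 = 21706627 + 40998 = 21747625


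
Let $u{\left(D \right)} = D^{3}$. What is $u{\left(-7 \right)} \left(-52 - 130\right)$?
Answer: $62426$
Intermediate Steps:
$u{\left(-7 \right)} \left(-52 - 130\right) = \left(-7\right)^{3} \left(-52 - 130\right) = \left(-343\right) \left(-182\right) = 62426$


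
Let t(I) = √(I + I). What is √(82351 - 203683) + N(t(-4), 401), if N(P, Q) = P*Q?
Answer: 2*I*(√30333 + 401*√2) ≈ 1482.5*I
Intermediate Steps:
t(I) = √2*√I (t(I) = √(2*I) = √2*√I)
√(82351 - 203683) + N(t(-4), 401) = √(82351 - 203683) + (√2*√(-4))*401 = √(-121332) + (√2*(2*I))*401 = 2*I*√30333 + (2*I*√2)*401 = 2*I*√30333 + 802*I*√2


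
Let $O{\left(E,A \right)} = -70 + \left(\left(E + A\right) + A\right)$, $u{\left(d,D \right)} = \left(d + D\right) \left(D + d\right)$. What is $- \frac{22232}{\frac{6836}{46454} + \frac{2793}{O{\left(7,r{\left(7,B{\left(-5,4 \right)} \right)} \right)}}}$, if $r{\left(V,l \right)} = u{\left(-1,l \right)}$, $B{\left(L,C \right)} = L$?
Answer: $- \frac{1549147992}{21634591} \approx -71.605$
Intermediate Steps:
$u{\left(d,D \right)} = \left(D + d\right)^{2}$ ($u{\left(d,D \right)} = \left(D + d\right) \left(D + d\right) = \left(D + d\right)^{2}$)
$r{\left(V,l \right)} = \left(-1 + l\right)^{2}$ ($r{\left(V,l \right)} = \left(l - 1\right)^{2} = \left(-1 + l\right)^{2}$)
$O{\left(E,A \right)} = -70 + E + 2 A$ ($O{\left(E,A \right)} = -70 + \left(\left(A + E\right) + A\right) = -70 + \left(E + 2 A\right) = -70 + E + 2 A$)
$- \frac{22232}{\frac{6836}{46454} + \frac{2793}{O{\left(7,r{\left(7,B{\left(-5,4 \right)} \right)} \right)}}} = - \frac{22232}{\frac{6836}{46454} + \frac{2793}{-70 + 7 + 2 \left(-1 - 5\right)^{2}}} = - \frac{22232}{6836 \cdot \frac{1}{46454} + \frac{2793}{-70 + 7 + 2 \left(-6\right)^{2}}} = - \frac{22232}{\frac{3418}{23227} + \frac{2793}{-70 + 7 + 2 \cdot 36}} = - \frac{22232}{\frac{3418}{23227} + \frac{2793}{-70 + 7 + 72}} = - \frac{22232}{\frac{3418}{23227} + \frac{2793}{9}} = - \frac{22232}{\frac{3418}{23227} + 2793 \cdot \frac{1}{9}} = - \frac{22232}{\frac{3418}{23227} + \frac{931}{3}} = - \frac{22232}{\frac{21634591}{69681}} = \left(-22232\right) \frac{69681}{21634591} = - \frac{1549147992}{21634591}$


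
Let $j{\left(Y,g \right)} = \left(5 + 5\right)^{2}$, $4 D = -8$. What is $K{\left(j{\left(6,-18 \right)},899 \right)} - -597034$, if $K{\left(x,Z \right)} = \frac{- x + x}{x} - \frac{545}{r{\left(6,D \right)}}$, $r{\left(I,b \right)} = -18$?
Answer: $\frac{10747157}{18} \approx 5.9706 \cdot 10^{5}$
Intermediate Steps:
$D = -2$ ($D = \frac{1}{4} \left(-8\right) = -2$)
$j{\left(Y,g \right)} = 100$ ($j{\left(Y,g \right)} = 10^{2} = 100$)
$K{\left(x,Z \right)} = \frac{545}{18}$ ($K{\left(x,Z \right)} = \frac{- x + x}{x} - \frac{545}{-18} = \frac{0}{x} - - \frac{545}{18} = 0 + \frac{545}{18} = \frac{545}{18}$)
$K{\left(j{\left(6,-18 \right)},899 \right)} - -597034 = \frac{545}{18} - -597034 = \frac{545}{18} + 597034 = \frac{10747157}{18}$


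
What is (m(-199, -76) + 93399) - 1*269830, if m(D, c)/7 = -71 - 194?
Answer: -178286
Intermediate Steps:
m(D, c) = -1855 (m(D, c) = 7*(-71 - 194) = 7*(-265) = -1855)
(m(-199, -76) + 93399) - 1*269830 = (-1855 + 93399) - 1*269830 = 91544 - 269830 = -178286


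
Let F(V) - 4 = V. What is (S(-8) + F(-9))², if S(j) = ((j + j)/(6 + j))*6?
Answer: 1849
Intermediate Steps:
F(V) = 4 + V
S(j) = 12*j/(6 + j) (S(j) = ((2*j)/(6 + j))*6 = (2*j/(6 + j))*6 = 12*j/(6 + j))
(S(-8) + F(-9))² = (12*(-8)/(6 - 8) + (4 - 9))² = (12*(-8)/(-2) - 5)² = (12*(-8)*(-½) - 5)² = (48 - 5)² = 43² = 1849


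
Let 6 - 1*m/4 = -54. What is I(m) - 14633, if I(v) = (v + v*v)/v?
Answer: -14392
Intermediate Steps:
m = 240 (m = 24 - 4*(-54) = 24 + 216 = 240)
I(v) = (v + v²)/v
I(m) - 14633 = (1 + 240) - 14633 = 241 - 14633 = -14392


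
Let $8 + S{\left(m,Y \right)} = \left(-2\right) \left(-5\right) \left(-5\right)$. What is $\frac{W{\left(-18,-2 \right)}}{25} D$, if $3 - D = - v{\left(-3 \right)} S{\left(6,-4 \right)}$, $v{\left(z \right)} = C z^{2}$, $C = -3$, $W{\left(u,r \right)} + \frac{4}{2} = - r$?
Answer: $0$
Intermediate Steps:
$W{\left(u,r \right)} = -2 - r$
$v{\left(z \right)} = - 3 z^{2}$
$S{\left(m,Y \right)} = -58$ ($S{\left(m,Y \right)} = -8 + \left(-2\right) \left(-5\right) \left(-5\right) = -8 + 10 \left(-5\right) = -8 - 50 = -58$)
$D = 1569$ ($D = 3 - - \left(-3\right) \left(-3\right)^{2} \left(-58\right) = 3 - - \left(-3\right) 9 \left(-58\right) = 3 - \left(-1\right) \left(-27\right) \left(-58\right) = 3 - 27 \left(-58\right) = 3 - -1566 = 3 + 1566 = 1569$)
$\frac{W{\left(-18,-2 \right)}}{25} D = \frac{-2 - -2}{25} \cdot 1569 = \left(-2 + 2\right) \frac{1}{25} \cdot 1569 = 0 \cdot \frac{1}{25} \cdot 1569 = 0 \cdot 1569 = 0$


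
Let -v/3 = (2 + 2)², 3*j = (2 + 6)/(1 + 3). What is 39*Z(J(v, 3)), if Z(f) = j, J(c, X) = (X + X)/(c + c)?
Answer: 26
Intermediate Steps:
j = ⅔ (j = ((2 + 6)/(1 + 3))/3 = (8/4)/3 = (8*(¼))/3 = (⅓)*2 = ⅔ ≈ 0.66667)
v = -48 (v = -3*(2 + 2)² = -3*4² = -3*16 = -48)
J(c, X) = X/c (J(c, X) = (2*X)/((2*c)) = (2*X)*(1/(2*c)) = X/c)
Z(f) = ⅔
39*Z(J(v, 3)) = 39*(⅔) = 26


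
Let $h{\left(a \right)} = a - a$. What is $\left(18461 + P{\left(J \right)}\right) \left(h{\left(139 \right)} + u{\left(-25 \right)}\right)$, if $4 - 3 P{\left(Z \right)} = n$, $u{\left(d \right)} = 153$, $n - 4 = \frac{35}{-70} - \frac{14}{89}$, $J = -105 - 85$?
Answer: $\frac{502772841}{178} \approx 2.8246 \cdot 10^{6}$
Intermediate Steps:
$J = -190$ ($J = -105 - 85 = -190$)
$n = \frac{595}{178}$ ($n = 4 + \left(\frac{35}{-70} - \frac{14}{89}\right) = 4 + \left(35 \left(- \frac{1}{70}\right) - \frac{14}{89}\right) = 4 - \frac{117}{178} = \frac{595}{178} \approx 3.3427$)
$h{\left(a \right)} = 0$
$P{\left(Z \right)} = \frac{39}{178}$ ($P{\left(Z \right)} = \frac{4}{3} - \frac{595}{534} = \frac{39}{178}$)
$\left(18461 + P{\left(J \right)}\right) \left(h{\left(139 \right)} + u{\left(-25 \right)}\right) = \left(18461 + \frac{39}{178}\right) \left(0 + 153\right) = \frac{3286097}{178} \cdot 153 = \frac{502772841}{178}$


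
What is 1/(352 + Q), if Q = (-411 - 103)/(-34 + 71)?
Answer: 37/12510 ≈ 0.0029576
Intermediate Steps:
Q = -514/37 ≈ -13.892
1/(352 + Q) = 1/(352 - 514/37) = 1/(12510/37) = 37/12510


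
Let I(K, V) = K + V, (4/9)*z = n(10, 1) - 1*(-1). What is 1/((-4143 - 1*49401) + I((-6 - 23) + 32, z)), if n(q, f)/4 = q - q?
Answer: -4/214155 ≈ -1.8678e-5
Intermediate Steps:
n(q, f) = 0 (n(q, f) = 4*(q - q) = 4*0 = 0)
z = 9/4 (z = 9*(0 - 1*(-1))/4 = 9*(0 + 1)/4 = (9/4)*1 = 9/4 ≈ 2.2500)
1/((-4143 - 1*49401) + I((-6 - 23) + 32, z)) = 1/((-4143 - 1*49401) + (((-6 - 23) + 32) + 9/4)) = 1/((-4143 - 49401) + ((-29 + 32) + 9/4)) = 1/(-53544 + (3 + 9/4)) = 1/(-53544 + 21/4) = 1/(-214155/4) = -4/214155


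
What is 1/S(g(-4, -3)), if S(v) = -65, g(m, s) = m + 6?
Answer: -1/65 ≈ -0.015385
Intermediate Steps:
g(m, s) = 6 + m
1/S(g(-4, -3)) = 1/(-65) = -1/65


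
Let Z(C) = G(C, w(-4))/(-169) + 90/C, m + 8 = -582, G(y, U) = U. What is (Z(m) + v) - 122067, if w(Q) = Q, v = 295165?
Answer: 1725958873/9971 ≈ 1.7310e+5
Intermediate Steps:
m = -590 (m = -8 - 582 = -590)
Z(C) = 4/169 + 90/C (Z(C) = -4/(-169) + 90/C = -4*(-1/169) + 90/C = 4/169 + 90/C)
(Z(m) + v) - 122067 = ((4/169 + 90/(-590)) + 295165) - 122067 = ((4/169 + 90*(-1/590)) + 295165) - 122067 = ((4/169 - 9/59) + 295165) - 122067 = (-1285/9971 + 295165) - 122067 = 2943088930/9971 - 122067 = 1725958873/9971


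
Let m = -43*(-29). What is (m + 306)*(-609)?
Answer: -945777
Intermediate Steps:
m = 1247
(m + 306)*(-609) = (1247 + 306)*(-609) = 1553*(-609) = -945777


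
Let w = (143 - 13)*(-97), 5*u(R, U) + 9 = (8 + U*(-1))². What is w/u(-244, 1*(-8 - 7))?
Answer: -485/4 ≈ -121.25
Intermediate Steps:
u(R, U) = -9/5 + (8 - U)²/5 (u(R, U) = -9/5 + (8 + U*(-1))²/5 = -9/5 + (8 - U)²/5)
w = -12610 (w = 130*(-97) = -12610)
w/u(-244, 1*(-8 - 7)) = -12610/(-9/5 + (-8 + 1*(-8 - 7))²/5) = -12610/(-9/5 + (-8 + 1*(-15))²/5) = -12610/(-9/5 + (-8 - 15)²/5) = -12610/(-9/5 + (⅕)*(-23)²) = -12610/(-9/5 + (⅕)*529) = -12610/(-9/5 + 529/5) = -12610/104 = -12610*1/104 = -485/4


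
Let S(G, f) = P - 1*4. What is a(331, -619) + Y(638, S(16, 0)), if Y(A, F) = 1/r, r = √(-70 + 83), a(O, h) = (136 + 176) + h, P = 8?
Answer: -307 + √13/13 ≈ -306.72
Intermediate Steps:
a(O, h) = 312 + h
S(G, f) = 4 (S(G, f) = 8 - 1*4 = 8 - 4 = 4)
r = √13 ≈ 3.6056
Y(A, F) = √13/13 (Y(A, F) = 1/(√13) = √13/13)
a(331, -619) + Y(638, S(16, 0)) = (312 - 619) + √13/13 = -307 + √13/13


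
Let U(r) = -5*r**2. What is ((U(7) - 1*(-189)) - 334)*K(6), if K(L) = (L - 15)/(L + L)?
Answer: 585/2 ≈ 292.50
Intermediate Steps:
K(L) = (-15 + L)/(2*L) (K(L) = (-15 + L)/((2*L)) = (-15 + L)*(1/(2*L)) = (-15 + L)/(2*L))
((U(7) - 1*(-189)) - 334)*K(6) = ((-5*7**2 - 1*(-189)) - 334)*((1/2)*(-15 + 6)/6) = ((-5*49 + 189) - 334)*((1/2)*(1/6)*(-9)) = ((-245 + 189) - 334)*(-3/4) = (-56 - 334)*(-3/4) = -390*(-3/4) = 585/2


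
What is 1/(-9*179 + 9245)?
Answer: 1/7634 ≈ 0.00013099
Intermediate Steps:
1/(-9*179 + 9245) = 1/(-1611 + 9245) = 1/7634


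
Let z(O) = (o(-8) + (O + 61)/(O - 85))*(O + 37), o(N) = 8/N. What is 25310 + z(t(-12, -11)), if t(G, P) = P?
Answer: 606491/24 ≈ 25270.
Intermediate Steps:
z(O) = (-1 + (61 + O)/(-85 + O))*(37 + O) (z(O) = (8/(-8) + (O + 61)/(O - 85))*(O + 37) = (8*(-⅛) + (61 + O)/(-85 + O))*(37 + O) = (-1 + (61 + O)/(-85 + O))*(37 + O))
25310 + z(t(-12, -11)) = 25310 + 146*(37 - 11)/(-85 - 11) = 25310 + 146*26/(-96) = 25310 + 146*(-1/96)*26 = 25310 - 949/24 = 606491/24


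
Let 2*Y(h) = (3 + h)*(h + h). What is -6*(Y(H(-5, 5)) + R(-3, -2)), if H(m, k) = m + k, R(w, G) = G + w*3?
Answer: 66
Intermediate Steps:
R(w, G) = G + 3*w
H(m, k) = k + m
Y(h) = h*(3 + h) (Y(h) = ((3 + h)*(h + h))/2 = ((3 + h)*(2*h))/2 = (2*h*(3 + h))/2 = h*(3 + h))
-6*(Y(H(-5, 5)) + R(-3, -2)) = -6*((5 - 5)*(3 + (5 - 5)) + (-2 + 3*(-3))) = -6*(0*(3 + 0) + (-2 - 9)) = -6*(0*3 - 11) = -6*(0 - 11) = -6*(-11) = 66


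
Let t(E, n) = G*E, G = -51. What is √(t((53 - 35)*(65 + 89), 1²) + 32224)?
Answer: 2*I*√27287 ≈ 330.38*I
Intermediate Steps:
t(E, n) = -51*E
√(t((53 - 35)*(65 + 89), 1²) + 32224) = √(-51*(53 - 35)*(65 + 89) + 32224) = √(-918*154 + 32224) = √(-51*2772 + 32224) = √(-141372 + 32224) = √(-109148) = 2*I*√27287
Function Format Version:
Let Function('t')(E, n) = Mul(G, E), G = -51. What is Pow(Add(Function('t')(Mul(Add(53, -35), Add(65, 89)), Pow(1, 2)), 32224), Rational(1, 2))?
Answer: Mul(2, I, Pow(27287, Rational(1, 2))) ≈ Mul(330.38, I)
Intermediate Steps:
Function('t')(E, n) = Mul(-51, E)
Pow(Add(Function('t')(Mul(Add(53, -35), Add(65, 89)), Pow(1, 2)), 32224), Rational(1, 2)) = Pow(Add(Mul(-51, Mul(Add(53, -35), Add(65, 89))), 32224), Rational(1, 2)) = Pow(Add(Mul(-51, Mul(18, 154)), 32224), Rational(1, 2)) = Pow(Add(Mul(-51, 2772), 32224), Rational(1, 2)) = Pow(Add(-141372, 32224), Rational(1, 2)) = Pow(-109148, Rational(1, 2)) = Mul(2, I, Pow(27287, Rational(1, 2)))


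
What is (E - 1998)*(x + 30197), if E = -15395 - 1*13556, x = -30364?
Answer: 5168483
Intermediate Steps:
E = -28951 (E = -15395 - 13556 = -28951)
(E - 1998)*(x + 30197) = (-28951 - 1998)*(-30364 + 30197) = -30949*(-167) = 5168483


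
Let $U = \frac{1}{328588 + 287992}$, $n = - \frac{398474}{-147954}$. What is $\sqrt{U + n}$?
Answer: $\frac{\sqrt{1400831329339162993605}}{22806369330} \approx 1.6411$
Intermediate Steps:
$n = \frac{199237}{73977}$ ($n = \left(-398474\right) \left(- \frac{1}{147954}\right) = \frac{199237}{73977} \approx 2.6932$)
$U = \frac{1}{616580} \approx 1.6218 \cdot 10^{-6}$
$\sqrt{U + n} = \sqrt{\frac{1}{616580} + \frac{199237}{73977}} = \sqrt{\frac{122845623437}{45612738660}} = \frac{\sqrt{1400831329339162993605}}{22806369330}$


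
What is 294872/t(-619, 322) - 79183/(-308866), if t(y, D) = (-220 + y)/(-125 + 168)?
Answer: -3916198776999/259138574 ≈ -15112.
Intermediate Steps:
t(y, D) = -220/43 + y/43 (t(y, D) = (-220 + y)/43 = (-220 + y)*(1/43) = -220/43 + y/43)
294872/t(-619, 322) - 79183/(-308866) = 294872/(-220/43 + (1/43)*(-619)) - 79183/(-308866) = 294872/(-220/43 - 619/43) - 79183*(-1/308866) = 294872/(-839/43) + 79183/308866 = 294872*(-43/839) + 79183/308866 = -12679496/839 + 79183/308866 = -3916198776999/259138574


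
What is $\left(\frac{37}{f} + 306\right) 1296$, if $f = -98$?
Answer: $\frac{19408248}{49} \approx 3.9609 \cdot 10^{5}$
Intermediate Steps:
$\left(\frac{37}{f} + 306\right) 1296 = \left(\frac{37}{-98} + 306\right) 1296 = \left(37 \left(- \frac{1}{98}\right) + 306\right) 1296 = \left(- \frac{37}{98} + 306\right) 1296 = \frac{29951}{98} \cdot 1296 = \frac{19408248}{49}$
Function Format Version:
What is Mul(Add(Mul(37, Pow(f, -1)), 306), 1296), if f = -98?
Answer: Rational(19408248, 49) ≈ 3.9609e+5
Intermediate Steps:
Mul(Add(Mul(37, Pow(f, -1)), 306), 1296) = Mul(Add(Mul(37, Pow(-98, -1)), 306), 1296) = Mul(Add(Mul(37, Rational(-1, 98)), 306), 1296) = Mul(Add(Rational(-37, 98), 306), 1296) = Mul(Rational(29951, 98), 1296) = Rational(19408248, 49)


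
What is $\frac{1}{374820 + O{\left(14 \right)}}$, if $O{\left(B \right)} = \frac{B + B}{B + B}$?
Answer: $\frac{1}{374821} \approx 2.6679 \cdot 10^{-6}$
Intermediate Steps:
$O{\left(B \right)} = 1$ ($O{\left(B \right)} = \frac{2 B}{2 B} = 2 B \frac{1}{2 B} = 1$)
$\frac{1}{374820 + O{\left(14 \right)}} = \frac{1}{374820 + 1} = \frac{1}{374821}$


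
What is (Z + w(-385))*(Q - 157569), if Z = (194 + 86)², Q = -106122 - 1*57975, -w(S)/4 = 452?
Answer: -24637042272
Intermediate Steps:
w(S) = -1808 (w(S) = -4*452 = -1808)
Q = -164097 (Q = -106122 - 57975 = -164097)
Z = 78400 (Z = 280² = 78400)
(Z + w(-385))*(Q - 157569) = (78400 - 1808)*(-164097 - 157569) = 76592*(-321666) = -24637042272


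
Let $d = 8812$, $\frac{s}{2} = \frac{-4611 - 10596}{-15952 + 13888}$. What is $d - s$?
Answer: $\frac{3026259}{344} \approx 8797.3$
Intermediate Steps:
$s = \frac{5069}{344}$ ($s = 2 \frac{-4611 - 10596}{-15952 + 13888} = 2 \left(- \frac{15207}{-2064}\right) = 2 \left(\left(-15207\right) \left(- \frac{1}{2064}\right)\right) = 2 \cdot \frac{5069}{688} = \frac{5069}{344} \approx 14.735$)
$d - s = 8812 - \frac{5069}{344} = \frac{3026259}{344}$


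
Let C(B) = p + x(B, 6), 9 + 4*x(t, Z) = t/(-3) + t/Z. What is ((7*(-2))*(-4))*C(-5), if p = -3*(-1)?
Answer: 161/3 ≈ 53.667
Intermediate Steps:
x(t, Z) = -9/4 - t/12 + t/(4*Z) (x(t, Z) = -9/4 + (t/(-3) + t/Z)/4 = -9/4 + (t*(-⅓) + t/Z)/4 = -9/4 + (-t/3 + t/Z)/4 = -9/4 + (-t/12 + t/(4*Z)) = -9/4 - t/12 + t/(4*Z))
p = 3
C(B) = ¾ - B/24 (C(B) = 3 + (1/12)*(3*B - 1*6*(27 + B))/6 = 3 + (1/12)*(⅙)*(3*B + (-162 - 6*B)) = 3 + (1/12)*(⅙)*(-162 - 3*B) = 3 + (-9/4 - B/24) = ¾ - B/24)
((7*(-2))*(-4))*C(-5) = ((7*(-2))*(-4))*(¾ - 1/24*(-5)) = (-14*(-4))*(¾ + 5/24) = 56*(23/24) = 161/3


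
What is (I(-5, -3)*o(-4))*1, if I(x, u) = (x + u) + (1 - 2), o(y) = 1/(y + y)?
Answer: 9/8 ≈ 1.1250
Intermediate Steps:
o(y) = 1/(2*y)
I(x, u) = -1 + u + x (I(x, u) = (u + x) - 1 = -1 + u + x)
(I(-5, -3)*o(-4))*1 = ((-1 - 3 - 5)*((½)/(-4)))*1 = -9*(-1)/(2*4)*1 = -9*(-⅛)*1 = (9/8)*1 = 9/8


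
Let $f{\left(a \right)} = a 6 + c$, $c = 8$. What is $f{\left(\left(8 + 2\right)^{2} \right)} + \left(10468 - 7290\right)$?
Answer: $3786$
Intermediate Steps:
$f{\left(a \right)} = 8 + 6 a$ ($f{\left(a \right)} = a 6 + 8 = 6 a + 8 = 8 + 6 a$)
$f{\left(\left(8 + 2\right)^{2} \right)} + \left(10468 - 7290\right) = \left(8 + 6 \left(8 + 2\right)^{2}\right) + \left(10468 - 7290\right) = \left(8 + 6 \cdot 10^{2}\right) + \left(10468 - 7290\right) = \left(8 + 6 \cdot 100\right) + 3178 = \left(8 + 600\right) + 3178 = 608 + 3178 = 3786$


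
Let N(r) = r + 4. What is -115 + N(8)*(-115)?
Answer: -1495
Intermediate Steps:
N(r) = 4 + r
-115 + N(8)*(-115) = -115 + (4 + 8)*(-115) = -115 + 12*(-115) = -115 - 1380 = -1495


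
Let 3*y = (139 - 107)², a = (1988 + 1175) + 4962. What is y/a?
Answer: 1024/24375 ≈ 0.042010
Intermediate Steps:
a = 8125 (a = 3163 + 4962 = 8125)
y = 1024/3 (y = (139 - 107)²/3 = (⅓)*32² = (⅓)*1024 = 1024/3 ≈ 341.33)
y/a = (1024/3)/8125 = (1024/3)*(1/8125) = 1024/24375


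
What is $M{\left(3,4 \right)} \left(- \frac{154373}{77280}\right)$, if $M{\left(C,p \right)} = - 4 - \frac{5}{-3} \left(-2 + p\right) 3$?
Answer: $\frac{154373}{1932} \approx 79.903$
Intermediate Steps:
$M{\left(C,p \right)} = 40 - 20 p$ ($M{\left(C,p \right)} = - 4 \left(-5\right) \left(- \frac{1}{3}\right) \left(-2 + p\right) 3 = - 4 \frac{5 \left(-2 + p\right)}{3} \cdot 3 = - 4 \left(- \frac{10}{3} + \frac{5 p}{3}\right) 3 = \left(\frac{40}{3} - \frac{20 p}{3}\right) 3 = 40 - 20 p$)
$M{\left(3,4 \right)} \left(- \frac{154373}{77280}\right) = \left(40 - 80\right) \left(- \frac{154373}{77280}\right) = \left(40 - 80\right) \left(\left(-154373\right) \frac{1}{77280}\right) = \left(-40\right) \left(- \frac{154373}{77280}\right) = \frac{154373}{1932}$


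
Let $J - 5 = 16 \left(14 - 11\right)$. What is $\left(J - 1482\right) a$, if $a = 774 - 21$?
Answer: $-1076037$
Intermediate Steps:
$J = 53$ ($J = 5 + 16 \left(14 - 11\right) = 5 + 16 \cdot 3 = 5 + 48 = 53$)
$a = 753$ ($a = 774 - 21 = 753$)
$\left(J - 1482\right) a = \left(53 - 1482\right) 753 = \left(-1429\right) 753 = -1076037$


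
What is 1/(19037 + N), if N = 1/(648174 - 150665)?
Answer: 497509/9471078834 ≈ 5.2529e-5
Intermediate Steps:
N = 1/497509 ≈ 2.0100e-6
1/(19037 + N) = 1/(19037 + 1/497509) = 1/(9471078834/497509) = 497509/9471078834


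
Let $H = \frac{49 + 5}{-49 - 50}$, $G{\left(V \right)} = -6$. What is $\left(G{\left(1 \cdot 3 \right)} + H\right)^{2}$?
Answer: $\frac{5184}{121} \approx 42.843$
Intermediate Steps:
$H = - \frac{6}{11}$ ($H = \frac{54}{-99} = 54 \left(- \frac{1}{99}\right) = - \frac{6}{11} \approx -0.54545$)
$\left(G{\left(1 \cdot 3 \right)} + H\right)^{2} = \left(-6 - \frac{6}{11}\right)^{2} = \left(- \frac{72}{11}\right)^{2} = \frac{5184}{121}$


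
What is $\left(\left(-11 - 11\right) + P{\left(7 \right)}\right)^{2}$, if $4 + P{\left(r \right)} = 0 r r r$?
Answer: $676$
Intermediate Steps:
$P{\left(r \right)} = -4$ ($P{\left(r \right)} = -4 + 0 r r r = -4 + 0 r r = -4 + 0 r = -4 + 0 = -4$)
$\left(\left(-11 - 11\right) + P{\left(7 \right)}\right)^{2} = \left(\left(-11 - 11\right) - 4\right)^{2} = \left(-22 - 4\right)^{2} = \left(-26\right)^{2} = 676$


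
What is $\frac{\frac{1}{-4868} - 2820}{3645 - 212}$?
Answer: $- \frac{13727761}{16711844} \approx -0.82144$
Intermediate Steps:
$\frac{\frac{1}{-4868} - 2820}{3645 - 212} = \frac{- \frac{1}{4868} - 2820}{3433} = \left(- \frac{13727761}{4868}\right) \frac{1}{3433} = - \frac{13727761}{16711844}$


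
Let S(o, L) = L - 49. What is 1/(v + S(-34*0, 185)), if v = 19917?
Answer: 1/20053 ≈ 4.9868e-5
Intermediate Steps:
S(o, L) = -49 + L
1/(v + S(-34*0, 185)) = 1/(19917 + (-49 + 185)) = 1/(19917 + 136) = 1/20053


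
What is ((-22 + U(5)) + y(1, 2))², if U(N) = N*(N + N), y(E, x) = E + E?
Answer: 900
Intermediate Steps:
y(E, x) = 2*E
U(N) = 2*N² (U(N) = N*(2*N) = 2*N²)
((-22 + U(5)) + y(1, 2))² = ((-22 + 2*5²) + 2*1)² = ((-22 + 2*25) + 2)² = ((-22 + 50) + 2)² = (28 + 2)² = 30² = 900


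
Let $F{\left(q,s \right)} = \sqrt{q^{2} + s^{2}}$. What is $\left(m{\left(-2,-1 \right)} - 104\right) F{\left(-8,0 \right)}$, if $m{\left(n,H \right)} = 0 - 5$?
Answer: $-872$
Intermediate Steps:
$m{\left(n,H \right)} = -5$ ($m{\left(n,H \right)} = 0 - 5 = -5$)
$\left(m{\left(-2,-1 \right)} - 104\right) F{\left(-8,0 \right)} = \left(-5 - 104\right) \sqrt{\left(-8\right)^{2} + 0^{2}} = - 109 \sqrt{64 + 0} = - 109 \sqrt{64} = \left(-109\right) 8 = -872$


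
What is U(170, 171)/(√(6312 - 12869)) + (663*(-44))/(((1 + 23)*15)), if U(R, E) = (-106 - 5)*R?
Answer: -2431/30 + 18870*I*√6557/6557 ≈ -81.033 + 233.03*I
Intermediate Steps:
U(R, E) = -111*R
U(170, 171)/(√(6312 - 12869)) + (663*(-44))/(((1 + 23)*15)) = (-111*170)/(√(6312 - 12869)) + (663*(-44))/(((1 + 23)*15)) = -18870*(-I*√6557/6557) - 29172/(24*15) = -18870*(-I*√6557/6557) - 29172/360 = -(-18870)*I*√6557/6557 - 29172*1/360 = 18870*I*√6557/6557 - 2431/30 = -2431/30 + 18870*I*√6557/6557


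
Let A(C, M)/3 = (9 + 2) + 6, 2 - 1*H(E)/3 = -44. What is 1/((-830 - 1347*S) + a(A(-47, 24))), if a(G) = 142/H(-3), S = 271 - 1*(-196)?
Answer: -69/43461580 ≈ -1.5876e-6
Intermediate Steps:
S = 467 (S = 271 + 196 = 467)
H(E) = 138 (H(E) = 6 - 3*(-44) = 6 + 132 = 138)
A(C, M) = 51 (A(C, M) = 3*((9 + 2) + 6) = 3*(11 + 6) = 3*17 = 51)
a(G) = 71/69 (a(G) = 142/138 = 142*(1/138) = 71/69)
1/((-830 - 1347*S) + a(A(-47, 24))) = 1/((-830 - 1347*467) + 71/69) = 1/((-830 - 629049) + 71/69) = 1/(-629879 + 71/69) = 1/(-43461580/69) = -69/43461580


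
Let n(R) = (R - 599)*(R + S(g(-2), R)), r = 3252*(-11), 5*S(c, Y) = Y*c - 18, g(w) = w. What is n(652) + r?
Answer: -76146/5 ≈ -15229.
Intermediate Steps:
S(c, Y) = -18/5 + Y*c/5 (S(c, Y) = (Y*c - 18)/5 = (-18 + Y*c)/5 = -18/5 + Y*c/5)
r = -35772
n(R) = (-599 + R)*(-18/5 + 3*R/5) (n(R) = (R - 599)*(R + (-18/5 + (⅕)*R*(-2))) = (-599 + R)*(R + (-18/5 - 2*R/5)) = (-599 + R)*(-18/5 + 3*R/5))
n(652) + r = (10782/5 - 363*652 + (⅗)*652²) - 35772 = (10782/5 - 236676 + (⅗)*425104) - 35772 = (10782/5 - 236676 + 1275312/5) - 35772 = 102714/5 - 35772 = -76146/5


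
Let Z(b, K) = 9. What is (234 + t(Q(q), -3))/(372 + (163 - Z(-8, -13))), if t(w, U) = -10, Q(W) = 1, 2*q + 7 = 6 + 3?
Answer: 112/263 ≈ 0.42586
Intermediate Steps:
q = 1 (q = -7/2 + (6 + 3)/2 = -7/2 + (½)*9 = -7/2 + 9/2 = 1)
(234 + t(Q(q), -3))/(372 + (163 - Z(-8, -13))) = (234 - 10)/(372 + (163 - 1*9)) = 224/(372 + (163 - 9)) = 224/(372 + 154) = 224/526 = 224*(1/526) = 112/263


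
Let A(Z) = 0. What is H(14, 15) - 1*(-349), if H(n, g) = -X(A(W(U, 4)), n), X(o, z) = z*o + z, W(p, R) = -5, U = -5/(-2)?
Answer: 335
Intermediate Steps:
U = 5/2 (U = -5*(-½) = 5/2 ≈ 2.5000)
X(o, z) = z + o*z (X(o, z) = o*z + z = z + o*z)
H(n, g) = -n (H(n, g) = -n*(1 + 0) = -n)
H(14, 15) - 1*(-349) = -1*14 - 1*(-349) = -14 + 349 = 335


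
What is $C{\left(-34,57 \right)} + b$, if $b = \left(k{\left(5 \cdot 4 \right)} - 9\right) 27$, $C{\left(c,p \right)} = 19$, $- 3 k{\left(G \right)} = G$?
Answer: $-404$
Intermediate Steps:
$k{\left(G \right)} = - \frac{G}{3}$
$b = -423$ ($b = \left(- \frac{5 \cdot 4}{3} - 9\right) 27 = \left(\left(- \frac{1}{3}\right) 20 - 9\right) 27 = \left(- \frac{20}{3} - 9\right) 27 = \left(- \frac{47}{3}\right) 27 = -423$)
$C{\left(-34,57 \right)} + b = 19 - 423 = -404$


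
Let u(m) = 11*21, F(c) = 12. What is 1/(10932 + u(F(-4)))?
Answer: 1/11163 ≈ 8.9582e-5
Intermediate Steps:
u(m) = 231
1/(10932 + u(F(-4))) = 1/(10932 + 231) = 1/11163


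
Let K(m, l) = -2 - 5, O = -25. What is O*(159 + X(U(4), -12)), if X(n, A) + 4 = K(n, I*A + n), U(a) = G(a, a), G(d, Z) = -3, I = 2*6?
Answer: -3700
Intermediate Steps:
I = 12
K(m, l) = -7
U(a) = -3
X(n, A) = -11 (X(n, A) = -4 - 7 = -11)
O*(159 + X(U(4), -12)) = -25*(159 - 11) = -25*148 = -3700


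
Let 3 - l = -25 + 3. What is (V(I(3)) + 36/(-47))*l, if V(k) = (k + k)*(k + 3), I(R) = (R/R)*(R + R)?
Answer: 126000/47 ≈ 2680.9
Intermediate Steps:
I(R) = 2*R (I(R) = 1*(2*R) = 2*R)
l = 25 (l = 3 - (-25 + 3) = 3 - 1*(-22) = 3 + 22 = 25)
V(k) = 2*k*(3 + k) (V(k) = (2*k)*(3 + k) = 2*k*(3 + k))
(V(I(3)) + 36/(-47))*l = (2*(2*3)*(3 + 2*3) + 36/(-47))*25 = (2*6*(3 + 6) + 36*(-1/47))*25 = (2*6*9 - 36/47)*25 = (108 - 36/47)*25 = (5040/47)*25 = 126000/47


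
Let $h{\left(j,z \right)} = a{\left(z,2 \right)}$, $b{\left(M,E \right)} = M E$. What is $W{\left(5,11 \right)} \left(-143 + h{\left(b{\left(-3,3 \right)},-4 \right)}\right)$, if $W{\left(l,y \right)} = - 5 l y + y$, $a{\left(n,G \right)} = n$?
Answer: $38808$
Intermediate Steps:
$W{\left(l,y \right)} = y - 5 l y$ ($W{\left(l,y \right)} = - 5 l y + y = y - 5 l y$)
$b{\left(M,E \right)} = E M$
$h{\left(j,z \right)} = z$
$W{\left(5,11 \right)} \left(-143 + h{\left(b{\left(-3,3 \right)},-4 \right)}\right) = 11 \left(1 - 25\right) \left(-143 - 4\right) = 11 \left(1 - 25\right) \left(-147\right) = 11 \left(-24\right) \left(-147\right) = \left(-264\right) \left(-147\right) = 38808$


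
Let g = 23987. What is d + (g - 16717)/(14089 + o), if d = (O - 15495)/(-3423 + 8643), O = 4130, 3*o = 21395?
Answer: -60967043/33231564 ≈ -1.8346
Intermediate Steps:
o = 21395/3 (o = (1/3)*21395 = 21395/3 ≈ 7131.7)
d = -2273/1044 (d = (4130 - 15495)/(-3423 + 8643) = -11365/5220 = -11365*1/5220 = -2273/1044 ≈ -2.1772)
d + (g - 16717)/(14089 + o) = -2273/1044 + (23987 - 16717)/(14089 + 21395/3) = -2273/1044 + 7270/(63662/3) = -2273/1044 + 7270*(3/63662) = -2273/1044 + 10905/31831 = -60967043/33231564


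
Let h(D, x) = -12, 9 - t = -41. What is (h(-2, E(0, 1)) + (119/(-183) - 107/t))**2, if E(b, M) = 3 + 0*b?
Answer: 18314479561/83722500 ≈ 218.75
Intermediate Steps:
t = 50 (t = 9 - 1*(-41) = 9 + 41 = 50)
E(b, M) = 3 (E(b, M) = 3 + 0 = 3)
(h(-2, E(0, 1)) + (119/(-183) - 107/t))**2 = (-12 + (119/(-183) - 107/50))**2 = (-12 + (119*(-1/183) - 107*1/50))**2 = (-12 + (-119/183 - 107/50))**2 = (-12 - 25531/9150)**2 = (-135331/9150)**2 = 18314479561/83722500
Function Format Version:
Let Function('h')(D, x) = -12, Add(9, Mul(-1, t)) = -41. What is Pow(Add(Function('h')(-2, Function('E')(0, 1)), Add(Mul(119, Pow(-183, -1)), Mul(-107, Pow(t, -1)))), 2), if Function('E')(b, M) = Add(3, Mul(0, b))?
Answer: Rational(18314479561, 83722500) ≈ 218.75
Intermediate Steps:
t = 50 (t = Add(9, Mul(-1, -41)) = Add(9, 41) = 50)
Function('E')(b, M) = 3 (Function('E')(b, M) = Add(3, 0) = 3)
Pow(Add(Function('h')(-2, Function('E')(0, 1)), Add(Mul(119, Pow(-183, -1)), Mul(-107, Pow(t, -1)))), 2) = Pow(Add(-12, Add(Mul(119, Pow(-183, -1)), Mul(-107, Pow(50, -1)))), 2) = Pow(Add(-12, Add(Mul(119, Rational(-1, 183)), Mul(-107, Rational(1, 50)))), 2) = Pow(Add(-12, Add(Rational(-119, 183), Rational(-107, 50))), 2) = Pow(Add(-12, Rational(-25531, 9150)), 2) = Pow(Rational(-135331, 9150), 2) = Rational(18314479561, 83722500)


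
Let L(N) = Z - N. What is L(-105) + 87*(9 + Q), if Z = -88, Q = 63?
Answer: 6281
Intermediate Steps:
L(N) = -88 - N
L(-105) + 87*(9 + Q) = (-88 - 1*(-105)) + 87*(9 + 63) = (-88 + 105) + 87*72 = 17 + 6264 = 6281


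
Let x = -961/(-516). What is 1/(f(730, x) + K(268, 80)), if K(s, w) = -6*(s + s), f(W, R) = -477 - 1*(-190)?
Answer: -1/3503 ≈ -0.00028547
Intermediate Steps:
x = 961/516 (x = -961*(-1/516) = 961/516 ≈ 1.8624)
f(W, R) = -287 (f(W, R) = -477 + 190 = -287)
K(s, w) = -12*s
1/(f(730, x) + K(268, 80)) = 1/(-287 - 12*268) = 1/(-287 - 3216) = 1/(-3503) = -1/3503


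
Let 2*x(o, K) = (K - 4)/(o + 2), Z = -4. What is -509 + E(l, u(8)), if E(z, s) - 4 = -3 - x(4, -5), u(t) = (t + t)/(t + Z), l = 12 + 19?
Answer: -2029/4 ≈ -507.25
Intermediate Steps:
l = 31
u(t) = 2*t/(-4 + t) (u(t) = (t + t)/(t - 4) = (2*t)/(-4 + t) = 2*t/(-4 + t))
x(o, K) = (-4 + K)/(2*(2 + o)) (x(o, K) = ((K - 4)/(o + 2))/2 = ((-4 + K)/(2 + o))/2 = (-4 + K)/(2*(2 + o)))
E(z, s) = 7/4 (E(z, s) = 4 + (-3 - (-4 - 5)/(2*(2 + 4))) = 4 + (-3 - (-9)/(2*6)) = 4 + (-3 - 1*(-3/4)) = 4 + (-3 + 3/4) = 4 - 9/4 = 7/4)
-509 + E(l, u(8)) = -509 + 7/4 = -2029/4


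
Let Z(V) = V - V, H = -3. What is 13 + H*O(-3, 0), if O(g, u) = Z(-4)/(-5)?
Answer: 13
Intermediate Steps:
Z(V) = 0
O(g, u) = 0 (O(g, u) = 0/(-5) = 0*(-⅕) = 0)
13 + H*O(-3, 0) = 13 - 3*0 = 13 + 0 = 13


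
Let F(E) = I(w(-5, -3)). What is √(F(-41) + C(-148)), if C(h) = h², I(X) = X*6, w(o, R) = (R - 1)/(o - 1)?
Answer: 2*√5477 ≈ 148.01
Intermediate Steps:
w(o, R) = (-1 + R)/(-1 + o)
I(X) = 6*X
F(E) = 4 (F(E) = 6*((-1 - 3)/(-1 - 5)) = 6*(-4/(-6)) = 6*(-⅙*(-4)) = 6*(⅔) = 4)
√(F(-41) + C(-148)) = √(4 + (-148)²) = √(4 + 21904) = √21908 = 2*√5477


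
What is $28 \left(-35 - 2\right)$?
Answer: $-1036$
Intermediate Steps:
$28 \left(-35 - 2\right) = 28 \left(-37\right) = -1036$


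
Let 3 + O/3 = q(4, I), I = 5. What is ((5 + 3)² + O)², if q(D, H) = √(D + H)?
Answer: 4096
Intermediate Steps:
O = 0 (O = -9 + 3*√(4 + 5) = -9 + 3*√9 = -9 + 3*3 = -9 + 9 = 0)
((5 + 3)² + O)² = ((5 + 3)² + 0)² = (8² + 0)² = (64 + 0)² = 64² = 4096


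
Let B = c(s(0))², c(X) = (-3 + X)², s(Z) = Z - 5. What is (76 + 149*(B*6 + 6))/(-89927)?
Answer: -3662794/89927 ≈ -40.731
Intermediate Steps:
s(Z) = -5 + Z
B = 4096 (B = ((-3 + (-5 + 0))²)² = ((-3 - 5)²)² = ((-8)²)² = 64² = 4096)
(76 + 149*(B*6 + 6))/(-89927) = (76 + 149*(4096*6 + 6))/(-89927) = (76 + 149*(24576 + 6))*(-1/89927) = (76 + 149*24582)*(-1/89927) = (76 + 3662718)*(-1/89927) = 3662794*(-1/89927) = -3662794/89927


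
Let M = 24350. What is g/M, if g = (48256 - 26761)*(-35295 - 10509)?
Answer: -98455698/2435 ≈ -40434.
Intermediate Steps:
g = -984556980 (g = 21495*(-45804) = -984556980)
g/M = -984556980/24350 = -984556980*1/24350 = -98455698/2435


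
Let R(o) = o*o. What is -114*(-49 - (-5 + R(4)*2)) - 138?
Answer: 8526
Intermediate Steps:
R(o) = o²
-114*(-49 - (-5 + R(4)*2)) - 138 = -114*(-49 - (-5 + 4²*2)) - 138 = -114*(-49 - (-5 + 16*2)) - 138 = -114*(-49 - (-5 + 32)) - 138 = -114*(-49 - 1*27) - 138 = -114*(-49 - 27) - 138 = -114*(-76) - 138 = 8664 - 138 = 8526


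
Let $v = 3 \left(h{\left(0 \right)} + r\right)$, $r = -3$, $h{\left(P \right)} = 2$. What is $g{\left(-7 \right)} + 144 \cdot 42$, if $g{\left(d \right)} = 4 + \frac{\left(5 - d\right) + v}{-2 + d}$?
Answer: $6051$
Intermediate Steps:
$v = -3$ ($v = 3 \left(2 - 3\right) = 3 \left(-1\right) = -3$)
$g{\left(d \right)} = 4 + \frac{2 - d}{-2 + d}$ ($g{\left(d \right)} = 4 + \frac{\left(5 - d\right) - 3}{-2 + d} = 4 + \frac{2 - d}{-2 + d}$)
$g{\left(-7 \right)} + 144 \cdot 42 = 3 + 144 \cdot 42 = 3 + 6048 = 6051$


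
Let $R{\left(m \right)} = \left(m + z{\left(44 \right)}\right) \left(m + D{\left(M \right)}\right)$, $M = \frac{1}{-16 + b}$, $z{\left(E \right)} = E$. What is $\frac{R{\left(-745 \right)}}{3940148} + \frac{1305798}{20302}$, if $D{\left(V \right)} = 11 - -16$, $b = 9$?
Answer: $\frac{1288813935035}{19998221174} \approx 64.446$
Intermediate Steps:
$M = - \frac{1}{7}$ ($M = \frac{1}{-16 + 9} = \frac{1}{-7} = - \frac{1}{7} \approx -0.14286$)
$D{\left(V \right)} = 27$ ($D{\left(V \right)} = 11 + 16 = 27$)
$R{\left(m \right)} = \left(27 + m\right) \left(44 + m\right)$ ($R{\left(m \right)} = \left(m + 44\right) \left(m + 27\right) = \left(44 + m\right) \left(27 + m\right) = \left(27 + m\right) \left(44 + m\right)$)
$\frac{R{\left(-745 \right)}}{3940148} + \frac{1305798}{20302} = \frac{1188 + \left(-745\right)^{2} + 71 \left(-745\right)}{3940148} + \frac{1305798}{20302} = \left(1188 + 555025 - 52895\right) \frac{1}{3940148} + 1305798 \cdot \frac{1}{20302} = 503318 \cdot \frac{1}{3940148} + \frac{652899}{10151} = \frac{251659}{1970074} + \frac{652899}{10151} = \frac{1288813935035}{19998221174}$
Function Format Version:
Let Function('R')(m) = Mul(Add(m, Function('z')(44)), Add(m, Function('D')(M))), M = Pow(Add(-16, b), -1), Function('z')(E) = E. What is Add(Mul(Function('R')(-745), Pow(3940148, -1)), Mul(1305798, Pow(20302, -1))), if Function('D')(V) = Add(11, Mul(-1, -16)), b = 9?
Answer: Rational(1288813935035, 19998221174) ≈ 64.446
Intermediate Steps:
M = Rational(-1, 7) (M = Pow(Add(-16, 9), -1) = Pow(-7, -1) = Rational(-1, 7) ≈ -0.14286)
Function('D')(V) = 27 (Function('D')(V) = Add(11, 16) = 27)
Function('R')(m) = Mul(Add(27, m), Add(44, m)) (Function('R')(m) = Mul(Add(m, 44), Add(m, 27)) = Mul(Add(44, m), Add(27, m)) = Mul(Add(27, m), Add(44, m)))
Add(Mul(Function('R')(-745), Pow(3940148, -1)), Mul(1305798, Pow(20302, -1))) = Add(Mul(Add(1188, Pow(-745, 2), Mul(71, -745)), Pow(3940148, -1)), Mul(1305798, Pow(20302, -1))) = Add(Mul(Add(1188, 555025, -52895), Rational(1, 3940148)), Mul(1305798, Rational(1, 20302))) = Add(Mul(503318, Rational(1, 3940148)), Rational(652899, 10151)) = Add(Rational(251659, 1970074), Rational(652899, 10151)) = Rational(1288813935035, 19998221174)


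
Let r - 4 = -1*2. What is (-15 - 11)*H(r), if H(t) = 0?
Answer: 0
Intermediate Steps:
r = 2 (r = 4 - 1*2 = 4 - 2 = 2)
(-15 - 11)*H(r) = (-15 - 11)*0 = -26*0 = 0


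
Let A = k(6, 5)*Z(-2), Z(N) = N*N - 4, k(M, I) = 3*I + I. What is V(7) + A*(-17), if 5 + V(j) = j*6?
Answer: 37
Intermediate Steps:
k(M, I) = 4*I
V(j) = -5 + 6*j (V(j) = -5 + j*6 = -5 + 6*j)
Z(N) = -4 + N² (Z(N) = N² - 4 = -4 + N²)
A = 0 (A = (4*5)*(-4 + (-2)²) = 20*(-4 + 4) = 20*0 = 0)
V(7) + A*(-17) = (-5 + 6*7) + 0*(-17) = (-5 + 42) + 0 = 37 + 0 = 37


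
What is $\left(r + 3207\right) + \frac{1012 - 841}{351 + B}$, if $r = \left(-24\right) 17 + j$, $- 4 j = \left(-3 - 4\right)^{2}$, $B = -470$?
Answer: $\frac{1325809}{476} \approx 2785.3$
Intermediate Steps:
$j = - \frac{49}{4}$ ($j = - \frac{\left(-3 - 4\right)^{2}}{4} = - \frac{\left(-7\right)^{2}}{4} = \left(- \frac{1}{4}\right) 49 = - \frac{49}{4} \approx -12.25$)
$r = - \frac{1681}{4}$ ($r = \left(-24\right) 17 - \frac{49}{4} = -408 - \frac{49}{4} = - \frac{1681}{4} \approx -420.25$)
$\left(r + 3207\right) + \frac{1012 - 841}{351 + B} = \left(- \frac{1681}{4} + 3207\right) + \frac{1012 - 841}{351 - 470} = \frac{11147}{4} + \frac{171}{-119} = \frac{11147}{4} + 171 \left(- \frac{1}{119}\right) = \frac{11147}{4} - \frac{171}{119} = \frac{1325809}{476}$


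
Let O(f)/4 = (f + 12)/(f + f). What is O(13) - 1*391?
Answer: -5033/13 ≈ -387.15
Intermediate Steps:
O(f) = 2*(12 + f)/f (O(f) = 4*((f + 12)/(f + f)) = 4*((12 + f)/((2*f))) = 4*((12 + f)*(1/(2*f))) = 4*((12 + f)/(2*f)) = 2*(12 + f)/f)
O(13) - 1*391 = (2 + 24/13) - 1*391 = (2 + 24*(1/13)) - 391 = (2 + 24/13) - 391 = 50/13 - 391 = -5033/13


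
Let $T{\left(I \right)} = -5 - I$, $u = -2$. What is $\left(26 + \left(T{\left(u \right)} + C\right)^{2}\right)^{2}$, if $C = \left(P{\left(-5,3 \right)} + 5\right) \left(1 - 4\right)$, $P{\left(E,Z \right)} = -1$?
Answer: $63001$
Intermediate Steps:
$C = -12$ ($C = \left(-1 + 5\right) \left(1 - 4\right) = 4 \left(-3\right) = -12$)
$\left(26 + \left(T{\left(u \right)} + C\right)^{2}\right)^{2} = \left(26 + \left(\left(-5 - -2\right) - 12\right)^{2}\right)^{2} = \left(26 + \left(\left(-5 + 2\right) - 12\right)^{2}\right)^{2} = \left(26 + \left(-3 - 12\right)^{2}\right)^{2} = \left(26 + \left(-15\right)^{2}\right)^{2} = \left(26 + 225\right)^{2} = 251^{2} = 63001$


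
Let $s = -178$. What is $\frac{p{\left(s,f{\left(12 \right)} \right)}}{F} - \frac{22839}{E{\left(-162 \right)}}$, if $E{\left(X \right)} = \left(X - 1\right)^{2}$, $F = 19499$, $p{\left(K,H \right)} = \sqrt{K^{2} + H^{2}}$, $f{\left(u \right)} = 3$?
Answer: $- \frac{22839}{26569} + \frac{\sqrt{31693}}{19499} \approx -0.85048$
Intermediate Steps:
$p{\left(K,H \right)} = \sqrt{H^{2} + K^{2}}$
$E{\left(X \right)} = \left(-1 + X\right)^{2}$
$\frac{p{\left(s,f{\left(12 \right)} \right)}}{F} - \frac{22839}{E{\left(-162 \right)}} = \frac{\sqrt{3^{2} + \left(-178\right)^{2}}}{19499} - \frac{22839}{\left(-1 - 162\right)^{2}} = \sqrt{9 + 31684} \cdot \frac{1}{19499} - \frac{22839}{\left(-163\right)^{2}} = \sqrt{31693} \cdot \frac{1}{19499} - \frac{22839}{26569} = \frac{\sqrt{31693}}{19499} - \frac{22839}{26569} = - \frac{22839}{26569} + \frac{\sqrt{31693}}{19499}$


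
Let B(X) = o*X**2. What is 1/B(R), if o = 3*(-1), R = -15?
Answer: -1/675 ≈ -0.0014815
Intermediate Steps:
o = -3
B(X) = -3*X**2
1/B(R) = 1/(-3*(-15)**2) = 1/(-3*225) = 1/(-675) = -1/675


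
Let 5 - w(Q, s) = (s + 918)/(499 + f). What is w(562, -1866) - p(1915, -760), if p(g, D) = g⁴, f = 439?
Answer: -6307364885090306/469 ≈ -1.3449e+13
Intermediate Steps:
w(Q, s) = 1886/469 - s/938 (w(Q, s) = 5 - (s + 918)/(499 + 439) = 5 - (918 + s)/938 = 5 - (459/469 + s/938) = 5 + (-459/469 - s/938) = 1886/469 - s/938)
w(562, -1866) - p(1915, -760) = (1886/469 - 1/938*(-1866)) - 1*1915⁴ = (1886/469 + 933/469) - 1*13448539200625 = 2819/469 - 13448539200625 = -6307364885090306/469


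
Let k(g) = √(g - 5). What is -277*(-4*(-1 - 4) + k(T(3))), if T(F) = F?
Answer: -5540 - 277*I*√2 ≈ -5540.0 - 391.74*I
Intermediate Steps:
k(g) = √(-5 + g)
-277*(-4*(-1 - 4) + k(T(3))) = -277*(-4*(-1 - 4) + √(-5 + 3)) = -277*(-4*(-5) + √(-2)) = -277*(20 + I*√2) = -5540 - 277*I*√2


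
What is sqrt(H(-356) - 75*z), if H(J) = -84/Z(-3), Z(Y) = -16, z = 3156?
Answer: I*sqrt(946779)/2 ≈ 486.51*I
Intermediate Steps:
H(J) = 21/4 (H(J) = -84/(-16) = -84*(-1/16) = 21/4)
sqrt(H(-356) - 75*z) = sqrt(21/4 - 75*3156) = sqrt(21/4 - 236700) = sqrt(-946779/4) = I*sqrt(946779)/2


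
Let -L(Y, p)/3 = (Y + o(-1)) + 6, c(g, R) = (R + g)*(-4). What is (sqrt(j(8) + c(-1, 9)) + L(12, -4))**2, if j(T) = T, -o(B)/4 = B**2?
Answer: 1740 - 168*I*sqrt(6) ≈ 1740.0 - 411.51*I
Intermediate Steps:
o(B) = -4*B**2
c(g, R) = -4*R - 4*g
L(Y, p) = -6 - 3*Y (L(Y, p) = -3*((Y - 4*(-1)**2) + 6) = -3*((Y - 4*1) + 6) = -3*((Y - 4) + 6) = -3*((-4 + Y) + 6) = -3*(2 + Y) = -6 - 3*Y)
(sqrt(j(8) + c(-1, 9)) + L(12, -4))**2 = (sqrt(8 + (-4*9 - 4*(-1))) + (-6 - 3*12))**2 = (sqrt(8 + (-36 + 4)) + (-6 - 36))**2 = (sqrt(8 - 32) - 42)**2 = (sqrt(-24) - 42)**2 = (2*I*sqrt(6) - 42)**2 = (-42 + 2*I*sqrt(6))**2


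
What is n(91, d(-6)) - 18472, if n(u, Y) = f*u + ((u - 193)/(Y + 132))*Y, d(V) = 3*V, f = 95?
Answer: -186407/19 ≈ -9810.9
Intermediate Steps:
n(u, Y) = 95*u + Y*(-193 + u)/(132 + Y) (n(u, Y) = 95*u + ((u - 193)/(Y + 132))*Y = 95*u + ((-193 + u)/(132 + Y))*Y = 95*u + Y*(-193 + u)/(132 + Y))
n(91, d(-6)) - 18472 = (-579*(-6) + 12540*91 + 96*(3*(-6))*91)/(132 + 3*(-6)) - 18472 = (-193*(-18) + 1141140 + 96*(-18)*91)/(132 - 18) - 18472 = (3474 + 1141140 - 157248)/114 - 18472 = (1/114)*987366 - 18472 = 164561/19 - 18472 = -186407/19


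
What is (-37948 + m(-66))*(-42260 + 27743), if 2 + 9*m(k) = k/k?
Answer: 550892729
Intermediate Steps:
m(k) = -⅑ (m(k) = -2/9 + (k/k)/9 = -2/9 + (⅑)*1 = -2/9 + ⅑ = -⅑)
(-37948 + m(-66))*(-42260 + 27743) = (-37948 - ⅑)*(-42260 + 27743) = -341533/9*(-14517) = 550892729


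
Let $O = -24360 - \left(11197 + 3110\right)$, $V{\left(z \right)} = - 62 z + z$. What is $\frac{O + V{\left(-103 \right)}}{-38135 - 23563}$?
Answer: $\frac{16192}{30849} \approx 0.52488$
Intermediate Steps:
$V{\left(z \right)} = - 61 z$
$O = -38667$ ($O = -24360 - 14307 = -38667$)
$\frac{O + V{\left(-103 \right)}}{-38135 - 23563} = \frac{-38667 - -6283}{-38135 - 23563} = \frac{-38667 + 6283}{-38135 - 23563} = - \frac{32384}{-38135 - 23563} = - \frac{32384}{-61698} = \left(-32384\right) \left(- \frac{1}{61698}\right) = \frac{16192}{30849}$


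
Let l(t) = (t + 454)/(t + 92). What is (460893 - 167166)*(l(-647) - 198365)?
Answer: -10779035029238/185 ≈ -5.8265e+10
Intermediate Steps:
l(t) = (454 + t)/(92 + t)
(460893 - 167166)*(l(-647) - 198365) = (460893 - 167166)*((454 - 647)/(92 - 647) - 198365) = 293727*(-193/(-555) - 198365) = 293727*(-1/555*(-193) - 198365) = 293727*(193/555 - 198365) = 293727*(-110092382/555) = -10779035029238/185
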